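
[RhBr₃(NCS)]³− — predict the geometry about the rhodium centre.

Each bromide is −1; each isothiocyanate is −1; balancing the −3 overall charge requires Rh(I).
Rhodium is a group-9 element; Rh(I) is therefore d⁸.
With 4 monodentate ligands the coordination number is 4.
A 4d d⁸ ion has a large crystal-field splitting; square planar leaves the high-energy d_{x²−y²} orbital empty and maximises CFSE.

square planar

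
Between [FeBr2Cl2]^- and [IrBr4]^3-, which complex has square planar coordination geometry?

[IrBr4]^3-

For [FeBr2Cl2]^-: Ligand charges: each bromide is −1; each chloride is −1. With an overall charge of −1 the iron centre must be in the +3 oxidation state. Fe sits in group 8, so the d-electron count is 8 − 3 = 5. A high-spin d⁵ ion has zero CFSE in either geometry, so four ligands adopt the sterically favoured tetrahedral geometry. → tetrahedral.
For [IrBr4]^3-: Each bromide is −1; balancing the −3 overall charge requires Ir(I). Group 9 minus oxidation state 1 gives a d⁸ configuration. A 5d d⁸ ion has a large crystal-field splitting; square planar leaves the high-energy d_{x²−y²} orbital empty and maximises CFSE. → square planar.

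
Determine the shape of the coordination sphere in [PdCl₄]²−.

Each chloride is −1; balancing the −2 overall charge requires Pd(II).
Palladium is a group-10 element; Pd(II) is therefore d⁸.
Coordination number: 4.
A 4d d⁸ ion has a large crystal-field splitting; square planar leaves the high-energy d_{x²−y²} orbital empty and maximises CFSE.

square planar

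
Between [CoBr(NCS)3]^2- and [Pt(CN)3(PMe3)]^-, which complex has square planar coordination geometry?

[Pt(CN)3(PMe3)]^-

For [CoBr(NCS)3]^2-: Each bromide is −1; each isothiocyanate is −1; balancing the −2 overall charge requires Co(II). Cobalt is a group-9 element; Co(II) is therefore d⁷. For a high-spin 3d d⁷ ion with weak-field ligands the small Δₜ gives little square-planar CFSE advantage, so four ligands adopt the sterically favoured tetrahedral geometry. → tetrahedral.
For [Pt(CN)3(PMe3)]^-: Summing ligand charges against the −1 overall charge gives an oxidation state of +2 for platinum. Pt sits in group 10, so the d-electron count is 10 − 2 = 8. A 5d d⁸ ion has a large crystal-field splitting; square planar leaves the high-energy d_{x²−y²} orbital empty and maximises CFSE. → square planar.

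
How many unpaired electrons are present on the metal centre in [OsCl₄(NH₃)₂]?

Ligand charges: each chloride is −1; ammonia is neutral. With an overall charge of 0 the osmium centre must be in the +4 oxidation state.
Os sits in group 8, so the d-electron count is 8 − 4 = 4.
The spin state decides the count: a 5d ion has a large Δₒ and is invariably low-spin.
An octahedral low-spin d⁴ ion is t₂g⁴e_g⁰, giving 2 unpaired electrons.

2 unpaired electrons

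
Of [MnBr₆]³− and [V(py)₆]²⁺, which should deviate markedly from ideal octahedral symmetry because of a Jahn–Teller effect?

[MnBr₆]³−: Summing ligand charges against the −3 overall charge gives an oxidation state of +3 for manganese. Manganese is a group-7 element; Mn(III) is therefore d⁴. Bromide is a weak-field ligand for a first-row metal, so the complex is high-spin. The t₂g³e_g¹ (high-spin) configuration has an unevenly filled e_g set; the Jahn–Teller theorem predicts a tetragonal distortion (typically axial elongation) to lift the degeneracy.
[V(py)₆]²⁺: Pyridine is neutral; balancing the +2 overall charge requires V(II). Vanadium is a group-5 element; V(II) is therefore d³. The d³ configuration leaves the e_g set evenly filled (or empty) — no strong Jahn–Teller driving force.

[MnBr₆]³−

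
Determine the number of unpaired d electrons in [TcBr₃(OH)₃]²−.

Ligand charges: each bromide is −1; each hydroxide is −1. With an overall charge of −2 the technetium centre must be in the +4 oxidation state.
Technetium is a group-7 element; Tc(IV) is therefore d³.
In an octahedral field the d³ configuration is t₂g³e_g⁰ (only one arrangement possible), giving 3 unpaired electrons.

3 unpaired electrons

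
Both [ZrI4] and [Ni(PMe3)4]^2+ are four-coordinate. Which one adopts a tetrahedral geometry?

For [ZrI4]: Each iodide is −1; balancing the 0 overall charge requires Zr(IV). Zirconium is a group-4 element; Zr(IV) is therefore d⁰. A d⁰ ion has no crystal-field stabilisation preference between square planar and tetrahedral, so four ligands adopt the sterically favoured tetrahedral geometry. → tetrahedral.
For [Ni(PMe3)4]^2+: Trimethylphosphine is neutral; balancing the +2 overall charge requires Ni(II). Ni sits in group 10, so the d-electron count is 10 − 2 = 8. Trimethylphosphine is a strong-field ligand (high in the spectrochemical series). A 3d d⁸ ion with strong-field ligands gains enough CFSE to favour square planar over tetrahedral. → square planar.

[ZrI4]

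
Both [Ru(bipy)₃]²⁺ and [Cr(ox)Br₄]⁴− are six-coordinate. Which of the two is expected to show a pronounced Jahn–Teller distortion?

[Cr(ox)Br₄]⁴−

[Ru(bipy)₃]²⁺: Summing ligand charges against the +2 overall charge gives an oxidation state of +2 for ruthenium. Ru sits in group 8, so the d-electron count is 8 − 2 = 6. A 4d ion has a large Δₒ and is invariably low-spin. The d⁶ configuration leaves the e_g set evenly filled (or empty) — no strong Jahn–Teller driving force.
[Cr(ox)Br₄]⁴−: Ligand charges: each oxalate is −2; each bromide is −1. With an overall charge of −4 the chromium centre must be in the +2 oxidation state. Cr sits in group 6, so the d-electron count is 6 − 2 = 4. Bromide and oxalate are weak-field ligands for a first-row metal, so the complex is high-spin. The t₂g³e_g¹ (high-spin) configuration has an unevenly filled e_g set; the Jahn–Teller theorem predicts a tetragonal distortion (typically axial elongation) to lift the degeneracy.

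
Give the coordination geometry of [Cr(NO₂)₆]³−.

octahedral

Each nitro (N-bound nitrite) is −1; balancing the −3 overall charge requires Cr(III).
Cr sits in group 6, so the d-electron count is 6 − 3 = 3.
With 6 monodentate ligands the coordination number is 6.
Six donors around a single metal centre give an octahedral coordination sphere.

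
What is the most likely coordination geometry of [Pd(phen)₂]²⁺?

square planar

Ligand charges: 1,10-phenanthroline is neutral. With an overall charge of +2 the palladium centre must be in the +2 oxidation state.
Group 10 minus oxidation state 2 gives a d⁸ configuration.
Counting donor atoms: 2×1,10-phenanthroline (bidentate) → 4 donors. Coordination number = 4.
A 4d d⁸ ion has a large crystal-field splitting; square planar leaves the high-energy d_{x²−y²} orbital empty and maximises CFSE.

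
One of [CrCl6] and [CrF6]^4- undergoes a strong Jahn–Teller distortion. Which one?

[CrF6]^4-

[CrCl6]: Each chloride is −1; balancing the 0 overall charge requires Cr(VI). Cr sits in group 6, so the d-electron count is 6 − 6 = 0. The d⁰ configuration leaves the e_g set evenly filled (or empty) — no strong Jahn–Teller driving force.
[CrF6]^4-: Summing ligand charges against the −4 overall charge gives an oxidation state of +2 for chromium. Group 6 minus oxidation state 2 gives a d⁴ configuration. Fluoride is a weak-field ligand for a first-row metal, so the complex is high-spin. The t₂g³e_g¹ (high-spin) configuration has an unevenly filled e_g set; the Jahn–Teller theorem predicts a tetragonal distortion (typically axial elongation) to lift the degeneracy.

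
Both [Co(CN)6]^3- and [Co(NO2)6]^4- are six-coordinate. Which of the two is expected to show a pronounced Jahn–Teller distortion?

[Co(NO2)6]^4-

[Co(CN)6]^3-: Summing ligand charges against the −3 overall charge gives an oxidation state of +3 for cobalt. Co sits in group 9, so the d-electron count is 9 − 3 = 6. Co(III) has an exceptionally large octahedral splitting and is low-spin with essentially every ligand except fluoride. The d⁶ configuration leaves the e_g set evenly filled (or empty) — no strong Jahn–Teller driving force.
[Co(NO2)6]^4-: Ligand charges: each nitro (N-bound nitrite) is −1. With an overall charge of −4 the cobalt centre must be in the +2 oxidation state. Group 9 minus oxidation state 2 gives a d⁷ configuration. Nitro (N-bound nitrite) is a strong-field ligand (high in the spectrochemical series) for a first-row metal, so the complex is low-spin. The t₂g⁶e_g¹ (low-spin) configuration has an unevenly filled e_g set; the Jahn–Teller theorem predicts a tetragonal distortion (typically axial elongation) to lift the degeneracy.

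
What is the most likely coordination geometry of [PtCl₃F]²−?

Ligand charges: each chloride is −1; each fluoride is −1. With an overall charge of −2 the platinum centre must be in the +2 oxidation state.
Group 10 minus oxidation state 2 gives a d⁸ configuration.
Coordination number: 4.
A 5d d⁸ ion has a large crystal-field splitting; square planar leaves the high-energy d_{x²−y²} orbital empty and maximises CFSE.

square planar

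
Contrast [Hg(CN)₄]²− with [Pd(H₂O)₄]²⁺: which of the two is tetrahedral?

For [Hg(CN)₄]²−: Ligand charges: each cyanide is −1. With an overall charge of −2 the mercury centre must be in the +2 oxidation state. Group 12 minus oxidation state 2 gives a d¹⁰ configuration. A d¹⁰ ion has no crystal-field stabilisation preference between square planar and tetrahedral, so four ligands adopt the sterically favoured tetrahedral geometry. → tetrahedral.
For [Pd(H₂O)₄]²⁺: Ligand charges: water is neutral. With an overall charge of +2 the palladium centre must be in the +2 oxidation state. Pd sits in group 10, so the d-electron count is 10 − 2 = 8. A 4d d⁸ ion has a large crystal-field splitting; square planar leaves the high-energy d_{x²−y²} orbital empty and maximises CFSE. → square planar.

[Hg(CN)₄]²−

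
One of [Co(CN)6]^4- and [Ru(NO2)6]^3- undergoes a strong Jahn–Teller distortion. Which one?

[Co(CN)6]^4-

[Co(CN)6]^4-: Summing ligand charges against the −4 overall charge gives an oxidation state of +2 for cobalt. Co sits in group 9, so the d-electron count is 9 − 2 = 7. Cyanide is a strong-field ligand (high in the spectrochemical series) for a first-row metal, so the complex is low-spin. The t₂g⁶e_g¹ (low-spin) configuration has an unevenly filled e_g set; the Jahn–Teller theorem predicts a tetragonal distortion (typically axial elongation) to lift the degeneracy.
[Ru(NO2)6]^3-: Summing ligand charges against the −3 overall charge gives an oxidation state of +3 for ruthenium. Group 8 minus oxidation state 3 gives a d⁵ configuration. A 4d ion has a large Δₒ and is invariably low-spin. The d⁵ configuration leaves the e_g set evenly filled (or empty) — no strong Jahn–Teller driving force.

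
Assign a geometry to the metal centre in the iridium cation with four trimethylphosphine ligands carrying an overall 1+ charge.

square planar

Trimethylphosphine is neutral; balancing the +1 overall charge requires Ir(I).
Iridium is a group-9 element; Ir(I) is therefore d⁸.
Coordination number: 4.
A 5d d⁸ ion has a large crystal-field splitting; square planar leaves the high-energy d_{x²−y²} orbital empty and maximises CFSE.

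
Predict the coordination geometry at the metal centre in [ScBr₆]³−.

Ligand charges: each bromide is −1. With an overall charge of −3 the scandium centre must be in the +3 oxidation state.
Group 3 minus oxidation state 3 gives a d⁰ configuration.
Coordination number: 6.
Six donors around a single metal centre give an octahedral coordination sphere.

octahedral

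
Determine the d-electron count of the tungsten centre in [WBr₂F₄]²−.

Each bromide is −1; each fluoride is −1; balancing the −2 overall charge requires W(IV).
Tungsten is a group-6 element; W(IV) is therefore d².

d²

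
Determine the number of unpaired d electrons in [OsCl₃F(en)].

Summing ligand charges against the 0 overall charge gives an oxidation state of +4 for osmium.
Osmium is a group-8 element; Os(IV) is therefore d⁴.
Counting donor atoms: 3×chloride (monodentate) → 3 donors; 1×fluoride (monodentate) → 1 donor; 1×ethylenediamine (bidentate) → 2 donors. Coordination number = 6.
The spin state decides the count: a 5d ion has a large Δₒ and is invariably low-spin.
An octahedral low-spin d⁴ ion is t₂g⁴e_g⁰, giving 2 unpaired electrons.

2 unpaired electrons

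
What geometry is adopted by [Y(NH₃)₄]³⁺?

tetrahedral

Ammonia is neutral; balancing the +3 overall charge requires Y(III).
Y sits in group 3, so the d-electron count is 3 − 3 = 0.
With 4 monodentate ligands the coordination number is 4.
A d⁰ ion has no crystal-field stabilisation preference between square planar and tetrahedral, so four ligands adopt the sterically favoured tetrahedral geometry.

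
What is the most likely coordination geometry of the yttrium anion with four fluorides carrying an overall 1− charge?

tetrahedral

Summing ligand charges against the −1 overall charge gives an oxidation state of +3 for yttrium.
Y sits in group 3, so the d-electron count is 3 − 3 = 0.
With 4 monodentate ligands the coordination number is 4.
A d⁰ ion has no crystal-field stabilisation preference between square planar and tetrahedral, so four ligands adopt the sterically favoured tetrahedral geometry.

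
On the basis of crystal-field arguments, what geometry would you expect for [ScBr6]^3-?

octahedral

Ligand charges: each bromide is −1. With an overall charge of −3 the scandium centre must be in the +3 oxidation state.
Scandium is a group-3 element; Sc(III) is therefore d⁰.
Coordination number: 6.
Six donors around a single metal centre give an octahedral coordination sphere.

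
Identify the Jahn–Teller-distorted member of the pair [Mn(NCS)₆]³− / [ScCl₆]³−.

[Mn(NCS)₆]³−: Ligand charges: each isothiocyanate is −1. With an overall charge of −3 the manganese centre must be in the +3 oxidation state. Group 7 minus oxidation state 3 gives a d⁴ configuration. Isothiocyanate is a weak-field ligand for a first-row metal, so the complex is high-spin. The t₂g³e_g¹ (high-spin) configuration has an unevenly filled e_g set; the Jahn–Teller theorem predicts a tetragonal distortion (typically axial elongation) to lift the degeneracy.
[ScCl₆]³−: Summing ligand charges against the −3 overall charge gives an oxidation state of +3 for scandium. Scandium is a group-3 element; Sc(III) is therefore d⁰. The d⁰ configuration leaves the e_g set evenly filled (or empty) — no strong Jahn–Teller driving force.

[Mn(NCS)₆]³−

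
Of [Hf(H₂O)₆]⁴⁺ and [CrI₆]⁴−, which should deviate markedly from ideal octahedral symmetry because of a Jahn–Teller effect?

[CrI₆]⁴−

[Hf(H₂O)₆]⁴⁺: Water is neutral; balancing the +4 overall charge requires Hf(IV). Hf sits in group 4, so the d-electron count is 4 − 4 = 0. The d⁰ configuration leaves the e_g set evenly filled (or empty) — no strong Jahn–Teller driving force.
[CrI₆]⁴−: Ligand charges: each iodide is −1. With an overall charge of −4 the chromium centre must be in the +2 oxidation state. Group 6 minus oxidation state 2 gives a d⁴ configuration. Iodide is a weak-field ligand for a first-row metal, so the complex is high-spin. The t₂g³e_g¹ (high-spin) configuration has an unevenly filled e_g set; the Jahn–Teller theorem predicts a tetragonal distortion (typically axial elongation) to lift the degeneracy.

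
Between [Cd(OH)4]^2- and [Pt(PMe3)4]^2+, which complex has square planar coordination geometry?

For [Cd(OH)4]^2-: Each hydroxide is −1; balancing the −2 overall charge requires Cd(II). Cadmium is a group-12 element; Cd(II) is therefore d¹⁰. A d¹⁰ ion has no crystal-field stabilisation preference between square planar and tetrahedral, so four ligands adopt the sterically favoured tetrahedral geometry. → tetrahedral.
For [Pt(PMe3)4]^2+: Summing ligand charges against the +2 overall charge gives an oxidation state of +2 for platinum. Platinum is a group-10 element; Pt(II) is therefore d⁸. A 5d d⁸ ion has a large crystal-field splitting; square planar leaves the high-energy d_{x²−y²} orbital empty and maximises CFSE. → square planar.

[Pt(PMe3)4]^2+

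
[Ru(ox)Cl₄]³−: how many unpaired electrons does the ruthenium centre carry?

Ligand charges: each oxalate is −2; each chloride is −1. With an overall charge of −3 the ruthenium centre must be in the +3 oxidation state.
Ru sits in group 8, so the d-electron count is 8 − 3 = 5.
Counting donor atoms: 1×oxalate (bidentate) → 2 donors; 4×chloride (monodentate) → 4 donors. Coordination number = 6.
The spin state decides the count: a 4d ion has a large Δₒ and is invariably low-spin.
An octahedral low-spin d⁵ ion is t₂g⁵e_g⁰, giving 1 unpaired electron.

1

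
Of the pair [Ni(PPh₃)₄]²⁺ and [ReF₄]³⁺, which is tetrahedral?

For [Ni(PPh₃)₄]²⁺: Triphenylphosphine is neutral; balancing the +2 overall charge requires Ni(II). Nickel is a group-10 element; Ni(II) is therefore d⁸. Triphenylphosphine is a strong-field ligand (high in the spectrochemical series). A 3d d⁸ ion with strong-field ligands gains enough CFSE to favour square planar over tetrahedral. → square planar.
For [ReF₄]³⁺: Summing ligand charges against the +3 overall charge gives an oxidation state of +7 for rhenium. Rhenium is a group-7 element; Re(VII) is therefore d⁰. A d⁰ ion has no crystal-field stabilisation preference between square planar and tetrahedral, so four ligands adopt the sterically favoured tetrahedral geometry. → tetrahedral.

[ReF₄]³⁺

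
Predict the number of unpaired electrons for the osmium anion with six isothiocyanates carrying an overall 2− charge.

Summing ligand charges against the −2 overall charge gives an oxidation state of +4 for osmium.
Group 8 minus oxidation state 4 gives a d⁴ configuration.
The spin state decides the count: a 5d ion has a large Δₒ and is invariably low-spin.
An octahedral low-spin d⁴ ion is t₂g⁴e_g⁰, giving 2 unpaired electrons.

2 unpaired electrons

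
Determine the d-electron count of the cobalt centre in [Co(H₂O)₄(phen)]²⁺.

d7

Water is neutral; 1,10-phenanthroline is neutral; balancing the +2 overall charge requires Co(II).
Co sits in group 9, so the d-electron count is 9 − 2 = 7.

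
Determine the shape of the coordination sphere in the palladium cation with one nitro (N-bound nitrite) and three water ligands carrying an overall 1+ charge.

Ligand charges: each nitro (N-bound nitrite) is −1; water is neutral. With an overall charge of +1 the palladium centre must be in the +2 oxidation state.
Palladium is a group-10 element; Pd(II) is therefore d⁸.
With 4 monodentate ligands the coordination number is 4.
A 4d d⁸ ion has a large crystal-field splitting; square planar leaves the high-energy d_{x²−y²} orbital empty and maximises CFSE.

square planar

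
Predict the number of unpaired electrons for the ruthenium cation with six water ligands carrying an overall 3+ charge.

1

Water is neutral; balancing the +3 overall charge requires Ru(III).
Ruthenium is a group-8 element; Ru(III) is therefore d⁵.
The spin state decides the count: a 4d ion has a large Δₒ and is invariably low-spin.
An octahedral low-spin d⁵ ion is t₂g⁵e_g⁰, giving 1 unpaired electron.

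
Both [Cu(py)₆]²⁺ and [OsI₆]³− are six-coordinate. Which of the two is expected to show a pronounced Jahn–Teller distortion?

[Cu(py)₆]²⁺

[Cu(py)₆]²⁺: Ligand charges: pyridine is neutral. With an overall charge of +2 the copper centre must be in the +2 oxidation state. Cu sits in group 11, so the d-electron count is 11 − 2 = 9. The t₂g⁶e_g³ configuration has an unevenly filled e_g set; the Jahn–Teller theorem predicts a tetragonal distortion (typically axial elongation) to lift the degeneracy.
[OsI₆]³−: Each iodide is −1; balancing the −3 overall charge requires Os(III). Osmium is a group-8 element; Os(III) is therefore d⁵. A 5d ion has a large Δₒ and is invariably low-spin. The d⁵ configuration leaves the e_g set evenly filled (or empty) — no strong Jahn–Teller driving force.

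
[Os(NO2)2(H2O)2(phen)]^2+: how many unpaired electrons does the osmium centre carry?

Summing ligand charges against the +2 overall charge gives an oxidation state of +4 for osmium.
Os sits in group 8, so the d-electron count is 8 − 4 = 4.
Counting donor atoms: 2×nitro (N-bound nitrite) (monodentate) → 2 donors; 2×water (monodentate) → 2 donors; 1×1,10-phenanthroline (bidentate) → 2 donors. Coordination number = 6.
The spin state decides the count: a 5d ion has a large Δₒ and is invariably low-spin.
An octahedral low-spin d⁴ ion is t₂g⁴e_g⁰, giving 2 unpaired electrons.

2 unpaired electrons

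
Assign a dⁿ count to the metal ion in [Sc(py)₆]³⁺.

Summing ligand charges against the +3 overall charge gives an oxidation state of +3 for scandium.
Scandium is a group-3 element; Sc(III) is therefore d⁰.

d0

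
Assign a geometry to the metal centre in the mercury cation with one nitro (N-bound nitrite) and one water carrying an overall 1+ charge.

Summing ligand charges against the +1 overall charge gives an oxidation state of +2 for mercury.
Hg sits in group 12, so the d-electron count is 12 − 2 = 10.
Coordination number: 2.
A d¹⁰ ion with only two ligands adopts a linear arrangement (sp hybridisation; no CFSE preference).

linear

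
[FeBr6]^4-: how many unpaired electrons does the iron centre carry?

Summing ligand charges against the −4 overall charge gives an oxidation state of +2 for iron.
Fe sits in group 8, so the d-electron count is 8 − 2 = 6.
The spin state decides the count: Bromide is a weak-field ligand for a first-row metal, so the complex is high-spin.
An octahedral high-spin d⁶ ion is t₂g⁴e_g², giving 4 unpaired electrons.

4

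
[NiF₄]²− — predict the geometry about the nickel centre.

Summing ligand charges against the −2 overall charge gives an oxidation state of +2 for nickel.
Ni sits in group 10, so the d-electron count is 10 − 2 = 8.
With 4 monodentate ligands the coordination number is 4.
Fluoride is a weak-field ligand.
With weak-field ligands the CFSE gain from square planar is small, so a 3d d⁸ ion takes the sterically preferred tetrahedral geometry.

tetrahedral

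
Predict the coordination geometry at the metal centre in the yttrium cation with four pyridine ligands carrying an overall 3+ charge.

Pyridine is neutral; balancing the +3 overall charge requires Y(III).
Group 3 minus oxidation state 3 gives a d⁰ configuration.
Coordination number: 4.
A d⁰ ion has no crystal-field stabilisation preference between square planar and tetrahedral, so four ligands adopt the sterically favoured tetrahedral geometry.

tetrahedral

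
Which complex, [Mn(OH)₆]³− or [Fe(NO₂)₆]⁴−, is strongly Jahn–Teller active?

[Mn(OH)₆]³−

[Mn(OH)₆]³−: Summing ligand charges against the −3 overall charge gives an oxidation state of +3 for manganese. Group 7 minus oxidation state 3 gives a d⁴ configuration. Hydroxide is a weak-field ligand for a first-row metal, so the complex is high-spin. The t₂g³e_g¹ (high-spin) configuration has an unevenly filled e_g set; the Jahn–Teller theorem predicts a tetragonal distortion (typically axial elongation) to lift the degeneracy.
[Fe(NO₂)₆]⁴−: Ligand charges: each nitro (N-bound nitrite) is −1. With an overall charge of −4 the iron centre must be in the +2 oxidation state. Group 8 minus oxidation state 2 gives a d⁶ configuration. Nitro (N-bound nitrite) is a strong-field ligand (high in the spectrochemical series) for a first-row metal, so the complex is low-spin. The d⁶ configuration leaves the e_g set evenly filled (or empty) — no strong Jahn–Teller driving force.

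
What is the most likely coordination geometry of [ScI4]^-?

Ligand charges: each iodide is −1. With an overall charge of −1 the scandium centre must be in the +3 oxidation state.
Sc sits in group 3, so the d-electron count is 3 − 3 = 0.
With 4 monodentate ligands the coordination number is 4.
A d⁰ ion has no crystal-field stabilisation preference between square planar and tetrahedral, so four ligands adopt the sterically favoured tetrahedral geometry.

tetrahedral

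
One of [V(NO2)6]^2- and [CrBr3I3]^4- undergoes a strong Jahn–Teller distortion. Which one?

[V(NO2)6]^2-: Ligand charges: each nitro (N-bound nitrite) is −1. With an overall charge of −2 the vanadium centre must be in the +4 oxidation state. V sits in group 5, so the d-electron count is 5 − 4 = 1. The d¹ configuration leaves the e_g set evenly filled (or empty) — no strong Jahn–Teller driving force.
[CrBr3I3]^4-: Each bromide is −1; each iodide is −1; balancing the −4 overall charge requires Cr(II). Chromium is a group-6 element; Cr(II) is therefore d⁴. Bromide and iodide are weak-field ligands for a first-row metal, so the complex is high-spin. The t₂g³e_g¹ (high-spin) configuration has an unevenly filled e_g set; the Jahn–Teller theorem predicts a tetragonal distortion (typically axial elongation) to lift the degeneracy.

[CrBr3I3]^4-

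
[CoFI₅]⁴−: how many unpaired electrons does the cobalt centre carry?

3

Summing ligand charges against the −4 overall charge gives an oxidation state of +2 for cobalt.
Cobalt is a group-9 element; Co(II) is therefore d⁷.
The spin state decides the count: Fluoride and iodide are weak-field ligands for a first-row metal, so the complex is high-spin.
An octahedral high-spin d⁷ ion is t₂g⁵e_g², giving 3 unpaired electrons.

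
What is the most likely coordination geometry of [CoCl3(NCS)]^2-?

Ligand charges: each chloride is −1; each isothiocyanate is −1. With an overall charge of −2 the cobalt centre must be in the +2 oxidation state.
Group 9 minus oxidation state 2 gives a d⁷ configuration.
Coordination number: 4.
Chloride and isothiocyanate are weak-field ligands.
For a high-spin 3d d⁷ ion with weak-field ligands the small Δₜ gives little square-planar CFSE advantage, so four ligands adopt the sterically favoured tetrahedral geometry.

tetrahedral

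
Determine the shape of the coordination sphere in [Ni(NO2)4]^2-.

Summing ligand charges against the −2 overall charge gives an oxidation state of +2 for nickel.
Ni sits in group 10, so the d-electron count is 10 − 2 = 8.
Coordination number: 4.
Nitro (N-bound nitrite) is a strong-field ligand (high in the spectrochemical series).
A 3d d⁸ ion with strong-field ligands gains enough CFSE to favour square planar over tetrahedral.

square planar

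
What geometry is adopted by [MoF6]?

Ligand charges: each fluoride is −1. With an overall charge of 0 the molybdenum centre must be in the +6 oxidation state.
Group 6 minus oxidation state 6 gives a d⁰ configuration.
With 6 monodentate ligands the coordination number is 6.
Six donors around a single metal centre give an octahedral coordination sphere.

octahedral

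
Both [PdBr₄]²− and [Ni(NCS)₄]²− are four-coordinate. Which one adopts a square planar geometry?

For [PdBr₄]²−: Summing ligand charges against the −2 overall charge gives an oxidation state of +2 for palladium. Pd sits in group 10, so the d-electron count is 10 − 2 = 8. A 4d d⁸ ion has a large crystal-field splitting; square planar leaves the high-energy d_{x²−y²} orbital empty and maximises CFSE. → square planar.
For [Ni(NCS)₄]²−: Each isothiocyanate is −1; balancing the −2 overall charge requires Ni(II). Ni sits in group 10, so the d-electron count is 10 − 2 = 8. Isothiocyanate is a weak-field ligand. With weak-field ligands the CFSE gain from square planar is small, so a 3d d⁸ ion takes the sterically preferred tetrahedral geometry. → tetrahedral.

[PdBr₄]²−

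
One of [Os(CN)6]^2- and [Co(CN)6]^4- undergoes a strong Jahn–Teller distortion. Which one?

[Co(CN)6]^4-

[Os(CN)6]^2-: Ligand charges: each cyanide is −1. With an overall charge of −2 the osmium centre must be in the +4 oxidation state. Group 8 minus oxidation state 4 gives a d⁴ configuration. A 5d ion has a large Δₒ and is invariably low-spin. The d⁴ configuration leaves the e_g set evenly filled (or empty) — no strong Jahn–Teller driving force.
[Co(CN)6]^4-: Summing ligand charges against the −4 overall charge gives an oxidation state of +2 for cobalt. Cobalt is a group-9 element; Co(II) is therefore d⁷. Cyanide is a strong-field ligand (high in the spectrochemical series) for a first-row metal, so the complex is low-spin. The t₂g⁶e_g¹ (low-spin) configuration has an unevenly filled e_g set; the Jahn–Teller theorem predicts a tetragonal distortion (typically axial elongation) to lift the degeneracy.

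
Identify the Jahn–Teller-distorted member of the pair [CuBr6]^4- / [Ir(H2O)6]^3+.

[CuBr6]^4-: Each bromide is −1; balancing the −4 overall charge requires Cu(II). Cu sits in group 11, so the d-electron count is 11 − 2 = 9. The t₂g⁶e_g³ configuration has an unevenly filled e_g set; the Jahn–Teller theorem predicts a tetragonal distortion (typically axial elongation) to lift the degeneracy.
[Ir(H2O)6]^3+: Summing ligand charges against the +3 overall charge gives an oxidation state of +3 for iridium. Group 9 minus oxidation state 3 gives a d⁶ configuration. A 5d ion has a large Δₒ and is invariably low-spin. The d⁶ configuration leaves the e_g set evenly filled (or empty) — no strong Jahn–Teller driving force.

[CuBr6]^4-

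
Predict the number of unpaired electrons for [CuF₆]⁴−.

Each fluoride is −1; balancing the −4 overall charge requires Cu(II).
Copper is a group-11 element; Cu(II) is therefore d⁹.
In an octahedral field the d⁹ configuration is t₂g⁶e_g³ (only one arrangement possible), giving 1 unpaired electron.

1 unpaired electron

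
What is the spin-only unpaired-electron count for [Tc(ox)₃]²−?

Summing ligand charges against the −2 overall charge gives an oxidation state of +4 for technetium.
Tc sits in group 7, so the d-electron count is 7 − 4 = 3.
Counting donor atoms: 3×oxalate (bidentate) → 6 donors. Coordination number = 6.
In an octahedral field the d³ configuration is t₂g³e_g⁰ (only one arrangement possible), giving 3 unpaired electrons.

3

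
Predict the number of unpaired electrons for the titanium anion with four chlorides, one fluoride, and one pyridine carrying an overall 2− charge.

1

Ligand charges: each chloride is −1; each fluoride is −1; pyridine is neutral. With an overall charge of −2 the titanium centre must be in the +3 oxidation state.
Group 4 minus oxidation state 3 gives a d¹ configuration.
In an octahedral field the d¹ configuration is t₂g¹e_g⁰ (only one arrangement possible), giving 1 unpaired electron.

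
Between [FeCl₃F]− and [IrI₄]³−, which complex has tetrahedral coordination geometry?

[FeCl₃F]−

For [FeCl₃F]−: Summing ligand charges against the −1 overall charge gives an oxidation state of +3 for iron. Fe sits in group 8, so the d-electron count is 8 − 3 = 5. A high-spin d⁵ ion has zero CFSE in either geometry, so four ligands adopt the sterically favoured tetrahedral geometry. → tetrahedral.
For [IrI₄]³−: Summing ligand charges against the −3 overall charge gives an oxidation state of +1 for iridium. Iridium is a group-9 element; Ir(I) is therefore d⁸. A 5d d⁸ ion has a large crystal-field splitting; square planar leaves the high-energy d_{x²−y²} orbital empty and maximises CFSE. → square planar.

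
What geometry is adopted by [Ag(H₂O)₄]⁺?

tetrahedral

Ligand charges: water is neutral. With an overall charge of +1 the silver centre must be in the +1 oxidation state.
Group 11 minus oxidation state 1 gives a d¹⁰ configuration.
Coordination number: 4.
A d¹⁰ ion has no crystal-field stabilisation preference between square planar and tetrahedral, so four ligands adopt the sterically favoured tetrahedral geometry.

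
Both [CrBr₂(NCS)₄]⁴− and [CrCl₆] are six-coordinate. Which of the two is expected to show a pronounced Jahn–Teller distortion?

[CrBr₂(NCS)₄]⁴−

[CrBr₂(NCS)₄]⁴−: Ligand charges: each bromide is −1; each isothiocyanate is −1. With an overall charge of −4 the chromium centre must be in the +2 oxidation state. Group 6 minus oxidation state 2 gives a d⁴ configuration. Bromide and isothiocyanate are weak-field ligands for a first-row metal, so the complex is high-spin. The t₂g³e_g¹ (high-spin) configuration has an unevenly filled e_g set; the Jahn–Teller theorem predicts a tetragonal distortion (typically axial elongation) to lift the degeneracy.
[CrCl₆]: Ligand charges: each chloride is −1. With an overall charge of 0 the chromium centre must be in the +6 oxidation state. Cr sits in group 6, so the d-electron count is 6 − 6 = 0. The d⁰ configuration leaves the e_g set evenly filled (or empty) — no strong Jahn–Teller driving force.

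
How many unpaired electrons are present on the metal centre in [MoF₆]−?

Each fluoride is −1; balancing the −1 overall charge requires Mo(V).
Molybdenum is a group-6 element; Mo(V) is therefore d¹.
In an octahedral field the d¹ configuration is t₂g¹e_g⁰ (only one arrangement possible), giving 1 unpaired electron.

1 unpaired electron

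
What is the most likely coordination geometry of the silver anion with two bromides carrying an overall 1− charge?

linear

Each bromide is −1; balancing the −1 overall charge requires Ag(I).
Ag sits in group 11, so the d-electron count is 11 − 1 = 10.
With 2 monodentate ligands the coordination number is 2.
A d¹⁰ ion with only two ligands adopts a linear arrangement (sp hybridisation; no CFSE preference).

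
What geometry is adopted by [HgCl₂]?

linear

Each chloride is −1; balancing the 0 overall charge requires Hg(II).
Group 12 minus oxidation state 2 gives a d¹⁰ configuration.
With 2 monodentate ligands the coordination number is 2.
A d¹⁰ ion with only two ligands adopts a linear arrangement (sp hybridisation; no CFSE preference).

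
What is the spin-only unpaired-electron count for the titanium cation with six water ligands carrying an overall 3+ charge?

1

Summing ligand charges against the +3 overall charge gives an oxidation state of +3 for titanium.
Titanium is a group-4 element; Ti(III) is therefore d¹.
In an octahedral field the d¹ configuration is t₂g¹e_g⁰ (only one arrangement possible), giving 1 unpaired electron.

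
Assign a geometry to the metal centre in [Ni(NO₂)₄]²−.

square planar

Summing ligand charges against the −2 overall charge gives an oxidation state of +2 for nickel.
Ni sits in group 10, so the d-electron count is 10 − 2 = 8.
Coordination number: 4.
Nitro (N-bound nitrite) is a strong-field ligand (high in the spectrochemical series).
A 3d d⁸ ion with strong-field ligands gains enough CFSE to favour square planar over tetrahedral.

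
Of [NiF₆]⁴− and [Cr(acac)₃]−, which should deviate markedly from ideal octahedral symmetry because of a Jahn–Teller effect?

[NiF₆]⁴−: Ligand charges: each fluoride is −1. With an overall charge of −4 the nickel centre must be in the +2 oxidation state. Group 10 minus oxidation state 2 gives a d⁸ configuration. The d⁸ configuration leaves the e_g set evenly filled (or empty) — no strong Jahn–Teller driving force.
[Cr(acac)₃]−: Each acetylacetonate is −1; balancing the −1 overall charge requires Cr(II). Chromium is a group-6 element; Cr(II) is therefore d⁴. Acetylacetonate is a weak-field ligand for a first-row metal, so the complex is high-spin. The t₂g³e_g¹ (high-spin) configuration has an unevenly filled e_g set; the Jahn–Teller theorem predicts a tetragonal distortion (typically axial elongation) to lift the degeneracy.

[Cr(acac)₃]−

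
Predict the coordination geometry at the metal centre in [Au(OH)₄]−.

square planar

Each hydroxide is −1; balancing the −1 overall charge requires Au(III).
Gold is a group-11 element; Au(III) is therefore d⁸.
Coordination number: 4.
A 5d d⁸ ion has a large crystal-field splitting; square planar leaves the high-energy d_{x²−y²} orbital empty and maximises CFSE.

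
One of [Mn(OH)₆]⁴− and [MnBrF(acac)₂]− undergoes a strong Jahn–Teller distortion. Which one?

[MnBrF(acac)₂]−

[Mn(OH)₆]⁴−: Ligand charges: each hydroxide is −1. With an overall charge of −4 the manganese centre must be in the +2 oxidation state. Mn sits in group 7, so the d-electron count is 7 − 2 = 5. Hydroxide is a weak-field ligand for a first-row metal, so the complex is high-spin. The d⁵ configuration leaves the e_g set evenly filled (or empty) — no strong Jahn–Teller driving force.
[MnBrF(acac)₂]−: Each bromide is −1; each fluoride is −1; each acetylacetonate is −1; balancing the −1 overall charge requires Mn(III). Manganese is a group-7 element; Mn(III) is therefore d⁴. Acetylacetonate, bromide, and fluoride are weak-field ligands for a first-row metal, so the complex is high-spin. The t₂g³e_g¹ (high-spin) configuration has an unevenly filled e_g set; the Jahn–Teller theorem predicts a tetragonal distortion (typically axial elongation) to lift the degeneracy.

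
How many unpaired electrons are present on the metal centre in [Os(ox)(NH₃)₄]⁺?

1

Each oxalate is −2; ammonia is neutral; balancing the +1 overall charge requires Os(III).
Osmium is a group-8 element; Os(III) is therefore d⁵.
Counting donor atoms: 1×oxalate (bidentate) → 2 donors; 4×ammonia (monodentate) → 4 donors. Coordination number = 6.
The spin state decides the count: a 5d ion has a large Δₒ and is invariably low-spin.
An octahedral low-spin d⁵ ion is t₂g⁵e_g⁰, giving 1 unpaired electron.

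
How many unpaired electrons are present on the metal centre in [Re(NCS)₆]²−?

Each isothiocyanate is −1; balancing the −2 overall charge requires Re(IV).
Group 7 minus oxidation state 4 gives a d³ configuration.
In an octahedral field the d³ configuration is t₂g³e_g⁰ (only one arrangement possible), giving 3 unpaired electrons.

3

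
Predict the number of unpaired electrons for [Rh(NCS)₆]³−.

Ligand charges: each isothiocyanate is −1. With an overall charge of −3 the rhodium centre must be in the +3 oxidation state.
Group 9 minus oxidation state 3 gives a d⁶ configuration.
The spin state decides the count: a 4d ion has a large Δₒ and is invariably low-spin.
An octahedral low-spin d⁶ ion is t₂g⁶e_g⁰, giving 0 unpaired electrons.

0 unpaired electrons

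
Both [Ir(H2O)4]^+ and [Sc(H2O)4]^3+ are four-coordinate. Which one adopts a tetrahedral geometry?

[Sc(H2O)4]^3+

For [Ir(H2O)4]^+: Water is neutral; balancing the +1 overall charge requires Ir(I). Ir sits in group 9, so the d-electron count is 9 − 1 = 8. A 5d d⁸ ion has a large crystal-field splitting; square planar leaves the high-energy d_{x²−y²} orbital empty and maximises CFSE. → square planar.
For [Sc(H2O)4]^3+: Ligand charges: water is neutral. With an overall charge of +3 the scandium centre must be in the +3 oxidation state. Group 3 minus oxidation state 3 gives a d⁰ configuration. A d⁰ ion has no crystal-field stabilisation preference between square planar and tetrahedral, so four ligands adopt the sterically favoured tetrahedral geometry. → tetrahedral.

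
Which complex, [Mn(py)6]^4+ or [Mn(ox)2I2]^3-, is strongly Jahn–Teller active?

[Mn(py)6]^4+: Pyridine is neutral; balancing the +4 overall charge requires Mn(IV). Mn sits in group 7, so the d-electron count is 7 − 4 = 3. The d³ configuration leaves the e_g set evenly filled (or empty) — no strong Jahn–Teller driving force.
[Mn(ox)2I2]^3-: Summing ligand charges against the −3 overall charge gives an oxidation state of +3 for manganese. Manganese is a group-7 element; Mn(III) is therefore d⁴. Iodide and oxalate are weak-field ligands for a first-row metal, so the complex is high-spin. The t₂g³e_g¹ (high-spin) configuration has an unevenly filled e_g set; the Jahn–Teller theorem predicts a tetragonal distortion (typically axial elongation) to lift the degeneracy.

[Mn(ox)2I2]^3-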